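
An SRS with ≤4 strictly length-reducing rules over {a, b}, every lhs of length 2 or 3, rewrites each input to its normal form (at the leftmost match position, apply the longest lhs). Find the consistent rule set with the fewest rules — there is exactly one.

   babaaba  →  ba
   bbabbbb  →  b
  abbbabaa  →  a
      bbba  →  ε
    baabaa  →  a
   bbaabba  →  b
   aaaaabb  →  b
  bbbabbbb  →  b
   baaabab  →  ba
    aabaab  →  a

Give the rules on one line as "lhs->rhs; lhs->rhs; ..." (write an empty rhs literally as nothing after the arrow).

  | babaaba => baaaba => bbaba => ba
  | bbabbbb => bbbb => bbb => bb => b
  | abbbabaa => abbabaa => ababaa => aabaa => bbaa => a
  | bbba => bba => ε

aa->b; ab->a; bb->b; bba->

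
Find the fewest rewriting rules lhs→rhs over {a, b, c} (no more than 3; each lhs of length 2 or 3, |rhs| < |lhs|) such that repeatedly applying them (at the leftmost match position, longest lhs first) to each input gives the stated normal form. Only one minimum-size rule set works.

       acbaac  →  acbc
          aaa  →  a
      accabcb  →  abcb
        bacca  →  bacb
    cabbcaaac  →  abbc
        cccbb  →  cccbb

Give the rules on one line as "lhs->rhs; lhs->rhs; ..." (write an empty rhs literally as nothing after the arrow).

  | acbaac => acbc
  | aaa => a
  | accabcb => acacb => abcb
  | bacca => bacb

aa->; ca->b; cab->a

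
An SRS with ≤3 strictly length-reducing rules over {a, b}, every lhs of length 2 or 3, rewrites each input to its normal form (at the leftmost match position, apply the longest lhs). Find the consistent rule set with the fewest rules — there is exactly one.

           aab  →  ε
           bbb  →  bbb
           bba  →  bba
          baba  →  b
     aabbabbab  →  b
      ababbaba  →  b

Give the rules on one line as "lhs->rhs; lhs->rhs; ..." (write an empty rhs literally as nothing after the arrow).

  | aab => ε
  | bbb
  | bba
  | baba => baa => b

aa->; aab->; ab->a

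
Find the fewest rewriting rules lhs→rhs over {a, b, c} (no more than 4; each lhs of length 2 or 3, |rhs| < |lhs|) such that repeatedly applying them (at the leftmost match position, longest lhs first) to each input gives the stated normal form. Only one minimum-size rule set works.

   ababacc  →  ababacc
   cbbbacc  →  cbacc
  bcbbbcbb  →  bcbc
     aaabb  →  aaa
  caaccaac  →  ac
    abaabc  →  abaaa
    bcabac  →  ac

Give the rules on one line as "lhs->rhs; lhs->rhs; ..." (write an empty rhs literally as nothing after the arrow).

  | ababacc
  | cbbbacc => cbacc
  | bcbbbcbb => bcbcbb => bcbc
  | aaabb => aaa

abc->aa; bb->; ca->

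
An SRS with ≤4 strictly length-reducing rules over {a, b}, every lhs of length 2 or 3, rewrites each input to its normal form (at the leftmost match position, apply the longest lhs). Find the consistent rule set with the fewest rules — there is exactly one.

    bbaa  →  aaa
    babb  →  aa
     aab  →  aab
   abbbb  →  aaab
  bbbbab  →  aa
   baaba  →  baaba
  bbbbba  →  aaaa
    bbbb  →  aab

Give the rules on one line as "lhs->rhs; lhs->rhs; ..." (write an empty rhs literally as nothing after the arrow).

bab->bb; bb->; bba->aa; bbb->aa

  | bbaa => aaa
  | babb => bbb => aa
  | aab
  | abbbb => aaab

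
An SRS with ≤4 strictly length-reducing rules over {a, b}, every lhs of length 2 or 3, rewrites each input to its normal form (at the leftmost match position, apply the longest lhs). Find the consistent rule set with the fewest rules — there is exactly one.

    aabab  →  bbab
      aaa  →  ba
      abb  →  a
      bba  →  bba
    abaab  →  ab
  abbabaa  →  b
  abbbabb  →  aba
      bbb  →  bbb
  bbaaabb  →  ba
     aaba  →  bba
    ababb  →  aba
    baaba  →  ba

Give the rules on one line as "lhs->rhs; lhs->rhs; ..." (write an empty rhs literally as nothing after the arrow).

  | aabab => bbab
  | aaa => ba
  | abb => a
  | bba

aa->b; abb->a; baa->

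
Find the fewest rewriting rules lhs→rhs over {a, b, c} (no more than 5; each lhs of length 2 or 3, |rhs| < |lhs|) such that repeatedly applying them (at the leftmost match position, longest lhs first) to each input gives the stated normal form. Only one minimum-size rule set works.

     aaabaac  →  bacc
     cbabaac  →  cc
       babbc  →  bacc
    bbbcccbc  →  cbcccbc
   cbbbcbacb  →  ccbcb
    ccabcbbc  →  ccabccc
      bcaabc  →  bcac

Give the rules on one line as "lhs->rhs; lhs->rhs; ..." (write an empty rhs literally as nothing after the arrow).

  | aaabaac => babaac => babbc => bacc
  | cbabaac => baac => bbc => cc
  | babbc => bacc
  | bbbcccbc => cbcccbc

aa->b; aab->a; bb->c; cba->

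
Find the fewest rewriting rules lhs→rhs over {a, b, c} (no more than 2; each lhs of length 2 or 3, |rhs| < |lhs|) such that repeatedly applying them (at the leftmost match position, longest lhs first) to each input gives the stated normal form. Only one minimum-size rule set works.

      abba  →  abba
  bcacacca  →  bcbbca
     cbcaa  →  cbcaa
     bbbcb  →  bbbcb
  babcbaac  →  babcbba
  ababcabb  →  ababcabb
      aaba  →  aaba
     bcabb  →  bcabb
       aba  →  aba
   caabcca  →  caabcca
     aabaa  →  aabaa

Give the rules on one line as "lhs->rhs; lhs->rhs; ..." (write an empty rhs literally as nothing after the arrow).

aac->ba; ac->b

  | abba
  | bcacacca => bcbacca => bcbbca
  | cbcaa
  | bbbcb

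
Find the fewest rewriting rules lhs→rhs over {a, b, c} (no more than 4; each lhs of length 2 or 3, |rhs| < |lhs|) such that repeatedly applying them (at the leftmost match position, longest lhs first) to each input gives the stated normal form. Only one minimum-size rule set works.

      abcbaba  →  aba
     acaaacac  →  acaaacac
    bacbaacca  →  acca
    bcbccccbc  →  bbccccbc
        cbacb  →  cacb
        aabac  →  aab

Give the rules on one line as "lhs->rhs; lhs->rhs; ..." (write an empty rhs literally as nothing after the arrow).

  | abcbaba => abbaba => aba
  | acaaacac
  | bacbaacca => bbaacca => acca
  | bcbccccbc => bbccccbc

bac->b; bba->; bcb->bb; cba->ca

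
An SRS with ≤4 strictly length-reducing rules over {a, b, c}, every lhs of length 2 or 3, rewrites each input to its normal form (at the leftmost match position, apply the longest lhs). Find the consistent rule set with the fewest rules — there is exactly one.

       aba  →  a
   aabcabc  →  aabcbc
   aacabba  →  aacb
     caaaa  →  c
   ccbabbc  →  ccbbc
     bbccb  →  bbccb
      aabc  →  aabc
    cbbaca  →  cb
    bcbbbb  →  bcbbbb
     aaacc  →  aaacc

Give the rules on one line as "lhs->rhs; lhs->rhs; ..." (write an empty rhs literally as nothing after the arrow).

ba->; bac->b; ca->c

  | aba => a
  | aabcabc => aabcbc
  | aacabba => aacbba => aacb
  | caaaa => caaa => caa => ca => c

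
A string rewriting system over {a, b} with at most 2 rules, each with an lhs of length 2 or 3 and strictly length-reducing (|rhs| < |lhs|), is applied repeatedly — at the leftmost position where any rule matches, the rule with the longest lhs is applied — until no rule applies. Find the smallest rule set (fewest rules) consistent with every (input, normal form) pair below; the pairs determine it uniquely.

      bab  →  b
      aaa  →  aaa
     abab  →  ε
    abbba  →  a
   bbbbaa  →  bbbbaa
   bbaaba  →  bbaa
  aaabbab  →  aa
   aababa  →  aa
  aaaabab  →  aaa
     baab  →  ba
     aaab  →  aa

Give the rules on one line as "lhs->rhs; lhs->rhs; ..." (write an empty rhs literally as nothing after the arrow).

ab->; abb->ab

  | bab => b
  | aaa
  | abab => ab => ε
  | abbba => abba => aba => a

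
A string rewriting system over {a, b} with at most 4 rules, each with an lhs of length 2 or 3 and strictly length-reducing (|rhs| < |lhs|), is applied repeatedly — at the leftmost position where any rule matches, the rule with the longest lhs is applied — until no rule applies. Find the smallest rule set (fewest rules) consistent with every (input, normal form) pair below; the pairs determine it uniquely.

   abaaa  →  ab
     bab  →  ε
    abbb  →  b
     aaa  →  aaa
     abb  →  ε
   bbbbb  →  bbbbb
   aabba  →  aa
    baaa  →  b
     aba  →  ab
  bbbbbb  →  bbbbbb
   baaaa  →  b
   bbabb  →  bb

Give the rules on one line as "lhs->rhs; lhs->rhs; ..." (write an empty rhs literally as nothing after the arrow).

  | abaaa => abaa => aba => ab
  | bab => ε
  | abbb => b
  | aaa

abb->; ba->b; bab->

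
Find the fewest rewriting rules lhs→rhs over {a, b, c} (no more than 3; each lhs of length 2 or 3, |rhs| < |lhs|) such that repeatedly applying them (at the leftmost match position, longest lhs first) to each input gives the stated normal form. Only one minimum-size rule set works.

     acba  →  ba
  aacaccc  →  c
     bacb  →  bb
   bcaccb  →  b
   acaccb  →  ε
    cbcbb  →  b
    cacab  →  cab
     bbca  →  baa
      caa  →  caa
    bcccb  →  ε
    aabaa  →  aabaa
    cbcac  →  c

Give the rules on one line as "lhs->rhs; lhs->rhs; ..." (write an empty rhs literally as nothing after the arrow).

ac->; bc->a; cb->

  | acba => ba
  | aacaccc => aaccc => acc => c
  | bacb => bb
  | bcaccb => aaccb => acb => b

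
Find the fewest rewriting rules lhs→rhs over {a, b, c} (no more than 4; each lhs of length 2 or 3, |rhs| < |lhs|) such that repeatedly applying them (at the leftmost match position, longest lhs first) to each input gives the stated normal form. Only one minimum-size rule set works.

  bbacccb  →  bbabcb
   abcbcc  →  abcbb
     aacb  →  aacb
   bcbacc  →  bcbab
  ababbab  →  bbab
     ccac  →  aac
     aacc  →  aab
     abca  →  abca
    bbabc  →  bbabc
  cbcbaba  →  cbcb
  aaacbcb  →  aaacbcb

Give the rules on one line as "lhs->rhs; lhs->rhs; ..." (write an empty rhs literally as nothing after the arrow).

aba->; cc->b; cca->aa

  | bbacccb => bbabcb
  | abcbcc => abcbb
  | aacb
  | bcbacc => bcbab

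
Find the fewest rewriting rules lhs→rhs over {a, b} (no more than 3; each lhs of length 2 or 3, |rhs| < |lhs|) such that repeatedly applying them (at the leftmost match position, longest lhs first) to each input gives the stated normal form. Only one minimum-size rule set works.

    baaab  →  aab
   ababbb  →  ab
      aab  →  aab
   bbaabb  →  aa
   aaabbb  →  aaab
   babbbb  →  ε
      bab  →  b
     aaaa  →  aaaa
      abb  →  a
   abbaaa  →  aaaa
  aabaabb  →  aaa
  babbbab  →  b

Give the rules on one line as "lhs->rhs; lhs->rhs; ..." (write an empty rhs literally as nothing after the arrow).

  | baaab => aab
  | ababbb => abbb => ab
  | aab
  | bbaabb => aabb => aa

ba->; bb->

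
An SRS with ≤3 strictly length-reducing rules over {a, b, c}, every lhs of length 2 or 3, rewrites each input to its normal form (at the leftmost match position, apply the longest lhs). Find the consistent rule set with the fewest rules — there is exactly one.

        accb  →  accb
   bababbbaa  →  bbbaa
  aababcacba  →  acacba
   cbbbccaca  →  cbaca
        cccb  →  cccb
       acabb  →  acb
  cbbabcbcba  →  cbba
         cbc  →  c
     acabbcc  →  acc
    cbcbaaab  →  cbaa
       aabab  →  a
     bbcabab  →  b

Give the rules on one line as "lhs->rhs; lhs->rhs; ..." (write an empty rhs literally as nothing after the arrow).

ab->; bc->

  | accb
  | bababbbaa => babbbaa => bbbaa
  | aababcacba => aabcacba => acacba
  | cbbbccaca => cbbcaca => cbaca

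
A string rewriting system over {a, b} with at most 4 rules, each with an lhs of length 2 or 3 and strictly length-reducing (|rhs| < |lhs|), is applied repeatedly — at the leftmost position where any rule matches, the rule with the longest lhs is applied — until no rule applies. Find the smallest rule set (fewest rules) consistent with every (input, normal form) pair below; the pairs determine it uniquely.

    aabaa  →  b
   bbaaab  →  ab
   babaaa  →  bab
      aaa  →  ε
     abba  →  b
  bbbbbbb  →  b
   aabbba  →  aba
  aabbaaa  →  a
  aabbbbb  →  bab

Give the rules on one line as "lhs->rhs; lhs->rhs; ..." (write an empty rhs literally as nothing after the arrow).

aa->; aaa->; abb->ba; bb->a

  | aabaa => baa => b
  | bbaaab => aaaab => ab
  | babaaa => bab
  | aaa => ε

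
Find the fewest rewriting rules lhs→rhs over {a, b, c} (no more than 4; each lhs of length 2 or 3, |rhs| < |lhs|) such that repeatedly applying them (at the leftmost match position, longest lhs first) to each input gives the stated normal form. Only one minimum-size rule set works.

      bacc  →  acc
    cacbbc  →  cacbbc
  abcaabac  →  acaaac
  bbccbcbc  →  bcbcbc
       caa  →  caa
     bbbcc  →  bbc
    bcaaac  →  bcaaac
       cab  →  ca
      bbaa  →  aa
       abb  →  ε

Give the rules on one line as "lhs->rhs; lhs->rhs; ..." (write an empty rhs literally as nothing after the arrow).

ab->a; abb->; ba->a; bcc->c

  | bacc => acc
  | cacbbc
  | abcaabac => acaabac => acaaac
  | bbccbcbc => bcbcbc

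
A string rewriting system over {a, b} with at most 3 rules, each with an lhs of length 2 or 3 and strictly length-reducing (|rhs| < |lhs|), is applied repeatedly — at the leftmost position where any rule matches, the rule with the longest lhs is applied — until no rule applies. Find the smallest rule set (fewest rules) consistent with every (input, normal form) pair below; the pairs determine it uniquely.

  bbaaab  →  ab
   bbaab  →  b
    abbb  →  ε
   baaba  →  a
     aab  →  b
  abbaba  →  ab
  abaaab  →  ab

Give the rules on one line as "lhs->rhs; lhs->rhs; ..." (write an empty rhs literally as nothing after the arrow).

aa->; ba->; bbb->a

  | bbaaab => baab => ab
  | bbaab => bab => b
  | abbb => aa => ε
  | baaba => aba => a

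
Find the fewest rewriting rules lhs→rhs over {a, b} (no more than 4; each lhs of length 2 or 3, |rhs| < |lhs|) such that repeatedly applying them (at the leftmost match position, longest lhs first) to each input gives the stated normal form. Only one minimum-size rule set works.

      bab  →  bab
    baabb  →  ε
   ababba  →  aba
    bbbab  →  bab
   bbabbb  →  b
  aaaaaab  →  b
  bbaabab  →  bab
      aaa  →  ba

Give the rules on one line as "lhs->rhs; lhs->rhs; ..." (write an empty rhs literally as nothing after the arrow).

  | bab
  | baabb => bbbb => bb => ε
  | ababba => ababb => aba
  | bbbab => bab

aa->b; bb->; bba->bb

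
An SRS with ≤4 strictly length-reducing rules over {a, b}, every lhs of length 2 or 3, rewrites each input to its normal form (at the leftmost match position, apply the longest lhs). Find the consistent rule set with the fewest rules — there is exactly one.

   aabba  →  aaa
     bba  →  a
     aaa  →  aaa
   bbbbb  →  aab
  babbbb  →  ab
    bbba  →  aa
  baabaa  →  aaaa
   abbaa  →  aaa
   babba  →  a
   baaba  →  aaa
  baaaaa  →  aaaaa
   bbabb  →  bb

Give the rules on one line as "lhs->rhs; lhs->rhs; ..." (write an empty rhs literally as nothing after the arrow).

ba->a; bab->; bbb->ab

  | aabba => aaba => aaa
  | bba => ba => a
  | aaa
  | bbbbb => abbb => aab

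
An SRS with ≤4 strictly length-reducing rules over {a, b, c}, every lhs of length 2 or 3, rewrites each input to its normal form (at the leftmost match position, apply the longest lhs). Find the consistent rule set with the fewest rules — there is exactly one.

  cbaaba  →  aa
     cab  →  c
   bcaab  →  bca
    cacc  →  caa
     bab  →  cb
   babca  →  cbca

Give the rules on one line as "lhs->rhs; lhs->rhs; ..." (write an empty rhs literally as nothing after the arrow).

ab->; ba->c; cc->a

  | cbaaba => ccaba => aaba => aa
  | cab => c
  | bcaab => bca
  | cacc => caa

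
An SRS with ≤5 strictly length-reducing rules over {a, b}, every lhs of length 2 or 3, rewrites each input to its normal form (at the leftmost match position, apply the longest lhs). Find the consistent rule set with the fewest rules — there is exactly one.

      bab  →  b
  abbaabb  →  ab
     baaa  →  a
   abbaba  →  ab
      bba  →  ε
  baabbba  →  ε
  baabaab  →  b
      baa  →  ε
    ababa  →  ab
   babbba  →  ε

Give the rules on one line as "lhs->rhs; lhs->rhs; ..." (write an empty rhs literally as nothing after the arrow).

aba->ab; ba->; baa->; bb->b

  | bab => b
  | abbaabb => abaabb => ababb => abbb => abb => ab
  | baaa => a
  | abbaba => ababa => abba => aba => ab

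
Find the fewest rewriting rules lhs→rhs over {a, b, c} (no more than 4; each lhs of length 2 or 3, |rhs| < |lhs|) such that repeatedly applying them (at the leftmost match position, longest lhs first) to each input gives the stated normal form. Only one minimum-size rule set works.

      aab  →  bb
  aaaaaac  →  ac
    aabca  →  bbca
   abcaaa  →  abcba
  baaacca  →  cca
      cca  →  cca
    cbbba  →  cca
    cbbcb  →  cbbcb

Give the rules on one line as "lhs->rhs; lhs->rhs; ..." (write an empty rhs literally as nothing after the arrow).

  | aab => bb
  | aaaaaac => baaaac => bbaac => ac
  | aabca => bbca
  | abcaaa => abcba

aa->b; bba->; bbb->c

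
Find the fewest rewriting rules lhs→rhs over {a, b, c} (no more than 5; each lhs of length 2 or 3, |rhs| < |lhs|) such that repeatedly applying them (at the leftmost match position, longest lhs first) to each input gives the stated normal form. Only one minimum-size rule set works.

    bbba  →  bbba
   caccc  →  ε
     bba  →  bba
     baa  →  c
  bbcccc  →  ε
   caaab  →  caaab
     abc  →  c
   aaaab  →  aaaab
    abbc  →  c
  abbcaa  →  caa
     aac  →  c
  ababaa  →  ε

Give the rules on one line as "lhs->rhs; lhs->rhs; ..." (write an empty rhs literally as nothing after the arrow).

  | bbba
  | caccc => cccc => cc => ε
  | bba
  | baa => ac => c

ac->c; baa->ac; bc->c; cc->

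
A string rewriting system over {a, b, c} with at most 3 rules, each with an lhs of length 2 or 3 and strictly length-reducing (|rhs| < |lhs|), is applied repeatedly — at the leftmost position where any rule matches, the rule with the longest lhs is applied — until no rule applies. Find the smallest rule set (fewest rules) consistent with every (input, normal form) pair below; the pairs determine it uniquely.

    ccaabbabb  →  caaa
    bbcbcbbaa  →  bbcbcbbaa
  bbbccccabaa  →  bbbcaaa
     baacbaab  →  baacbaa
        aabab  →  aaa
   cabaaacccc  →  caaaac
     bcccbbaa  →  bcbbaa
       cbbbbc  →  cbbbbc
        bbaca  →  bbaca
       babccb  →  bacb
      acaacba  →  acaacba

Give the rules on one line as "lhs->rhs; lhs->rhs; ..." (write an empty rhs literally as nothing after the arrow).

  | ccaabbabb => caabbabb => caababb => caaabb => caaab => caaa
  | bbcbcbbaa
  | bbbccccabaa => bbbcccabaa => bbbccabaa => bbbcabaa => bbbcaaa
  | baacbaab => baacbaa

ab->a; cc->c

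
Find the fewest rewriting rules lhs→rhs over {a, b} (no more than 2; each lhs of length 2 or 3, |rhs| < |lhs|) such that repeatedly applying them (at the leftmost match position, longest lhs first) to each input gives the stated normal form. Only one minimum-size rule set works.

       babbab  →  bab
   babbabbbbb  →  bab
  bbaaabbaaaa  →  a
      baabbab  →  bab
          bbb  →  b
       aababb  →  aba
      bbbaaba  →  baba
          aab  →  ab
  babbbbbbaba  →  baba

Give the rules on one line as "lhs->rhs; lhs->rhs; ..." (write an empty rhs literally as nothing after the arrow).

aa->a; bb->

  | babbab => baab => bab
  | babbabbbbb => baabbbbb => babbbbb => babbb => bab
  | bbaaabbaaaa => aaabbaaaa => aabbaaaa => abbaaaa => aaaaa => aaaa => aaa => aa => a
  | baabbab => babbab => baab => bab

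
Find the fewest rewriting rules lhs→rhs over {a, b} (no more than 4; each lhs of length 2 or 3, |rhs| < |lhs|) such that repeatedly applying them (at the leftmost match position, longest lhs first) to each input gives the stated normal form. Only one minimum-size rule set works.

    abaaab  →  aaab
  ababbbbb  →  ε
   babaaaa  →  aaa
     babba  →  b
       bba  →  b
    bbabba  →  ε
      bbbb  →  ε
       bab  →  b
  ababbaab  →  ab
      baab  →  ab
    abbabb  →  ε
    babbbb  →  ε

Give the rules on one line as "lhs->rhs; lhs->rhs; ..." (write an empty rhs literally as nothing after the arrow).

abb->b; ba->; bb->; bba->b

  | abaaab => aaab
  | ababbbbb => abbbbb => bbbb => bb => ε
  | babaaaa => baaaa => aaa
  | babba => bba => b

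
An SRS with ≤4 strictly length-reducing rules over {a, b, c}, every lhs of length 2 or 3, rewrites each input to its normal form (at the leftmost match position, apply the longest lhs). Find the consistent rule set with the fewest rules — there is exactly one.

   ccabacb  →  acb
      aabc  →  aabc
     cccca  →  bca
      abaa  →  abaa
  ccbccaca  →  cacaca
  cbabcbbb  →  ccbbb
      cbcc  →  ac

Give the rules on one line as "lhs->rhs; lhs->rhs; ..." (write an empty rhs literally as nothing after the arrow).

  | ccabacb => babacb => acb
  | aabc
  | cccca => bca
  | abaa

bab->; cbc->a; cca->ba; ccc->b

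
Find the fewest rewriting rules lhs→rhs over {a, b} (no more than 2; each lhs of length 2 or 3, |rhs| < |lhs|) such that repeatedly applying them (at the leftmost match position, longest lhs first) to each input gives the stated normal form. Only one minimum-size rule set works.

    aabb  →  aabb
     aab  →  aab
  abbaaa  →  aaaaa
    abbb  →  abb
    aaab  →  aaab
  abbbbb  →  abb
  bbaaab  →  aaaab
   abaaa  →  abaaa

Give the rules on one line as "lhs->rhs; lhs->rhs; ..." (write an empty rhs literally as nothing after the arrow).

bba->aa; bbb->bb

  | aabb
  | aab
  | abbaaa => aaaaa
  | abbb => abb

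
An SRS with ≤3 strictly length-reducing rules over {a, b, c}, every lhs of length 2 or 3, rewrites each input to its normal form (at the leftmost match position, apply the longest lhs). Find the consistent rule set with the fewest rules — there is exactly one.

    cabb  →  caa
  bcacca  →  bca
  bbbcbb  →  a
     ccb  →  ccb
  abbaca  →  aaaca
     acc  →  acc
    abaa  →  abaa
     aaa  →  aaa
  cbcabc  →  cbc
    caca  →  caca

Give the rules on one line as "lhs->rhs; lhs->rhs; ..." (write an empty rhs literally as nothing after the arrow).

abc->; bb->a; cca->

  | cabb => caa
  | bcacca => bca
  | bbbcbb => abcbb => bb => a
  | ccb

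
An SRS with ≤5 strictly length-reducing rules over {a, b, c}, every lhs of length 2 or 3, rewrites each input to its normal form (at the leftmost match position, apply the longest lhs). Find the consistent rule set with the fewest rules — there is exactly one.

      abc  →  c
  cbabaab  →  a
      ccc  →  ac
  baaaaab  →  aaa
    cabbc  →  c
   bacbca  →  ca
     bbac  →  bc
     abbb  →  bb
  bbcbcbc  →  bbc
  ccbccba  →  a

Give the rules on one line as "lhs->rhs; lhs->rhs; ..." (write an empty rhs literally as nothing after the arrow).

ab->; ba->; cb->; cc->a

  | abc => c
  | cbabaab => abaab => aab => a
  | ccc => ac
  | baaaaab => aaaab => aaa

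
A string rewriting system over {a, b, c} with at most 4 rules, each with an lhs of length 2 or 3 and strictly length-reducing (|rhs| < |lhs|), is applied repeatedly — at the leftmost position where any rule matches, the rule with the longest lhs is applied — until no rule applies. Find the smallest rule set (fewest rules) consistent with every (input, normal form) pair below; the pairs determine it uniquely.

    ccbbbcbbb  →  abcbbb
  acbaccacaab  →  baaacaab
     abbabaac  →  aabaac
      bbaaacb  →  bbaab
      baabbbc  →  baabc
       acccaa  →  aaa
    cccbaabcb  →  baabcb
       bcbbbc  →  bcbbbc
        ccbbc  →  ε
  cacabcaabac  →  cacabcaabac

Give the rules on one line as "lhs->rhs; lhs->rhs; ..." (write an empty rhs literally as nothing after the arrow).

  | ccbbbcbbb => abbbcbbb => ccbcbbb => abcbbb
  | acbaccacaab => baccacaab => baaacaab
  | abbabaac => ccabaac => aabaac
  | bbaaacb => bbaab

abb->cc; acb->b; cc->a; ccc->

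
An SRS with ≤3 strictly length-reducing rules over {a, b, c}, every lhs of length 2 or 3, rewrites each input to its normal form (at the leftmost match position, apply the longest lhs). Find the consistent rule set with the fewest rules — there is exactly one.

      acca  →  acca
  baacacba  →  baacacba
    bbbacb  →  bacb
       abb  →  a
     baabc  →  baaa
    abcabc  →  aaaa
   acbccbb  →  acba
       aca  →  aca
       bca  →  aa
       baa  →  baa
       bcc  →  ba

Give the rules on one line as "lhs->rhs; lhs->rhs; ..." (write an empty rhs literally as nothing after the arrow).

bb->; bc->a; bcc->ba

  | acca
  | baacacba
  | bbbacb => bacb
  | abb => a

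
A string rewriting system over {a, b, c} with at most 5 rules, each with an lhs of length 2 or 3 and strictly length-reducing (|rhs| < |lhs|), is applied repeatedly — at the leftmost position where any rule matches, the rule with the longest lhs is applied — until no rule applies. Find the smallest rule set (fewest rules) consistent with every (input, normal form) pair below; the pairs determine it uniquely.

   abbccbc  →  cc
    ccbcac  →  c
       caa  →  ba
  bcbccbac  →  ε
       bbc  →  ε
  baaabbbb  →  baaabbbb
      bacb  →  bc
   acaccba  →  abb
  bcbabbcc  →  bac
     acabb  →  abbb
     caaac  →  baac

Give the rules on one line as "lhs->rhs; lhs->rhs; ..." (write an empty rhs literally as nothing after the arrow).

acb->c; bbc->; ca->b; cb->

  | abbccbc => acbc => cc
  | ccbcac => ccac => cbc => c
  | caa => ba
  | bcbccbac => bccbac => bcac => bbc => ε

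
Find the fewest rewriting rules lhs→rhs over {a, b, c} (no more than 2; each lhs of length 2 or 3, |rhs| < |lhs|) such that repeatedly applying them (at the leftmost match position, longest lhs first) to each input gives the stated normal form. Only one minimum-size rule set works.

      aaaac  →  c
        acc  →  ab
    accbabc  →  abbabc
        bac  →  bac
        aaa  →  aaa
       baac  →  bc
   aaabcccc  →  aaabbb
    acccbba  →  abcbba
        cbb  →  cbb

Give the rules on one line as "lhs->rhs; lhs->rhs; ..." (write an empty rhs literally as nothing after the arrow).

aac->c; cc->b

  | aaaac => aac => c
  | acc => ab
  | accbabc => abbabc
  | bac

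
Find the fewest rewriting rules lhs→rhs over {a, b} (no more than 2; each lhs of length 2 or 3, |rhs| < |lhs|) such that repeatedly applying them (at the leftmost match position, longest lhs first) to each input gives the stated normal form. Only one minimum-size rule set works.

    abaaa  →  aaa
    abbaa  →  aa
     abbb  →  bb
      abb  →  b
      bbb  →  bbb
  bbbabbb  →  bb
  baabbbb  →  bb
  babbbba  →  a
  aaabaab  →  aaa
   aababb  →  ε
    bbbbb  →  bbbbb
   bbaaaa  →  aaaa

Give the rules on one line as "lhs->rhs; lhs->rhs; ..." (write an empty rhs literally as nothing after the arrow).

  | abaaa => aaa
  | abbaa => baa => aa
  | abbb => bb
  | abb => b

ab->; ba->a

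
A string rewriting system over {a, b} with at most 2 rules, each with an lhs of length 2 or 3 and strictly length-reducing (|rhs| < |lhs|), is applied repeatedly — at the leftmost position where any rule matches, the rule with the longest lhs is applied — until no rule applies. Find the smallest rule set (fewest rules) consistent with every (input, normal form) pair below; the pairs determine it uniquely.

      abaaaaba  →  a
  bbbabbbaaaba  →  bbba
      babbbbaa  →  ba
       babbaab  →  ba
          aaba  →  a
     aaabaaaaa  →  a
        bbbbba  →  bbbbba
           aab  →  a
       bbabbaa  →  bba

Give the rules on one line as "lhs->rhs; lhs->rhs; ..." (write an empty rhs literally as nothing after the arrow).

aa->a; ab->a

  | abaaaaba => aaaaaba => aaaaba => aaaba => aaba => aba => aa => a
  | bbbabbbaaaba => bbbabbaaaba => bbbabaaaba => bbbaaaaba => bbbaaaba => bbbaaba => bbbaba => bbbaa => bbba
  | babbbbaa => babbbaa => babbaa => babaa => baaa => baa => ba
  | babbaab => babaab => baaab => baab => bab => ba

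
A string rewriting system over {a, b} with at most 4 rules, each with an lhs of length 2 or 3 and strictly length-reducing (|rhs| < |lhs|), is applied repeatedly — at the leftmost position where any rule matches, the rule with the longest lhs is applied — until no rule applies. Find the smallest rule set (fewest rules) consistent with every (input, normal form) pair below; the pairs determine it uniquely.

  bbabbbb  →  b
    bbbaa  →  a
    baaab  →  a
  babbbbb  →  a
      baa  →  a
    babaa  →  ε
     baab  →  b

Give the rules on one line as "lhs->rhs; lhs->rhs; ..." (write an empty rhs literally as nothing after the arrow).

aa->b; aaa->; ab->b; bb->a

  | bbabbbb => aabbbb => bbbbb => abbb => bbb => ab => b
  | bbbaa => abaa => baa => bb => a
  | baaab => bb => a
  | babbbbb => bbbbbb => abbbb => bbbb => abb => bb => a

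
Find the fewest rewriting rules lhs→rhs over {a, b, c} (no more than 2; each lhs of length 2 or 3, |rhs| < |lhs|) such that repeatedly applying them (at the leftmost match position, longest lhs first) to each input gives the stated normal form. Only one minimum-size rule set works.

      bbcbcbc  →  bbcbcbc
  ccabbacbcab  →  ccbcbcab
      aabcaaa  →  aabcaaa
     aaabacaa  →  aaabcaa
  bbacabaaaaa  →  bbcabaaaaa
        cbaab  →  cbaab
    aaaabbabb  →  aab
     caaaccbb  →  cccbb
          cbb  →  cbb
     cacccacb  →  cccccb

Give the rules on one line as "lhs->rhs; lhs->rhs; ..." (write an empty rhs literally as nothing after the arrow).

  | bbcbcbc
  | ccabbacbcab => ccbacbcab => ccbcbcab
  | aabcaaa
  | aaabacaa => aaabcaa

abb->b; ac->c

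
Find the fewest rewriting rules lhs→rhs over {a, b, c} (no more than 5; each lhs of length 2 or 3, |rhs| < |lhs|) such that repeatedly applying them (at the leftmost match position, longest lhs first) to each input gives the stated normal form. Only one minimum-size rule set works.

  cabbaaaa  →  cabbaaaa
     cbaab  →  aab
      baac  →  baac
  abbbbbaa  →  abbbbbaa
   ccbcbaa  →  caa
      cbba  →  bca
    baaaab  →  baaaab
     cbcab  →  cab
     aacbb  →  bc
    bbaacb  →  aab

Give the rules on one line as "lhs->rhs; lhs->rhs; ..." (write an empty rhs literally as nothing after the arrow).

  | cabbaaaa
  | cbaab => aab
  | baac
  | abbbbbaa

acb->cb; bbc->aa; cb->; cbb->bc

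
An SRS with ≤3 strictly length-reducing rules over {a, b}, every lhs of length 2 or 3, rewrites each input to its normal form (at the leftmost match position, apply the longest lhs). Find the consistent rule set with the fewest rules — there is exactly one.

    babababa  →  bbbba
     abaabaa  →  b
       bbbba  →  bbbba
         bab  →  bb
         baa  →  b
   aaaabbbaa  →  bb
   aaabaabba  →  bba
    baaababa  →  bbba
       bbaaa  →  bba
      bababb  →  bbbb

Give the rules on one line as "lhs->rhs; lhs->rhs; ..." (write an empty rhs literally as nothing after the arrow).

aa->; aab->; ab->b

  | babababa => bbababa => bbbaba => bbbba
  | abaabaa => baabaa => baa => b
  | bbbba
  | bab => bb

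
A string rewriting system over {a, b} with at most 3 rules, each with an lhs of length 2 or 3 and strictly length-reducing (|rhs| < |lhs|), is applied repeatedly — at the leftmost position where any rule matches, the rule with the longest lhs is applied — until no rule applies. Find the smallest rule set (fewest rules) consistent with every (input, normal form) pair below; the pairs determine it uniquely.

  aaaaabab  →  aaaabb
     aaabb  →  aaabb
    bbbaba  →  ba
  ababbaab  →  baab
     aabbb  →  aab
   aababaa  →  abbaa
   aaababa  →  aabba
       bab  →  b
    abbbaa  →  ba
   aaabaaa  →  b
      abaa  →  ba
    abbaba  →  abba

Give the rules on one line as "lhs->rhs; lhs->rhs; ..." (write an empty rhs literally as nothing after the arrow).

aba->b; bab->b; bbb->b

  | aaaaabab => aaaabb
  | aaabb
  | bbbaba => baba => ba
  | ababbaab => bbbaab => baab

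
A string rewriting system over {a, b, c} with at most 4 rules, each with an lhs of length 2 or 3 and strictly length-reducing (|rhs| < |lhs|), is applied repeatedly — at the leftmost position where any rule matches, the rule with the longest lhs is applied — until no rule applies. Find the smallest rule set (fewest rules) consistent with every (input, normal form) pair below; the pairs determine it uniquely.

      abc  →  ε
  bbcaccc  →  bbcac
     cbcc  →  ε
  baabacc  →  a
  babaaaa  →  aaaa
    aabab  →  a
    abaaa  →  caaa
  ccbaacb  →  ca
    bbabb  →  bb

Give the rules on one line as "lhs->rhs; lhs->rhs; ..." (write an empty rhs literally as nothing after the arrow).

ab->c; ba->c; cb->; cc->

  | abc => cc => ε
  | bbcaccc => bbcac
  | cbcc => cc => ε
  | baabacc => cabacc => ccacc => acc => a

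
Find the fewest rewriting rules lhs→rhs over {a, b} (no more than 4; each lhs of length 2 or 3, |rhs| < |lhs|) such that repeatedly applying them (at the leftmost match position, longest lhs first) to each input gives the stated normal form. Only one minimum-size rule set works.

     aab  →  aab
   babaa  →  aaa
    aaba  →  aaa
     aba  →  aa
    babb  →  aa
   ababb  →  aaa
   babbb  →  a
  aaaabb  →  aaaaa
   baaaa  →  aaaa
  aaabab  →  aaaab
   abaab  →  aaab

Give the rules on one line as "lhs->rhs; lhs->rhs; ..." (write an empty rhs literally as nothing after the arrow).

ba->a; bb->a; bbb->

  | aab
  | babaa => abaa => aaa
  | aaba => aaa
  | aba => aa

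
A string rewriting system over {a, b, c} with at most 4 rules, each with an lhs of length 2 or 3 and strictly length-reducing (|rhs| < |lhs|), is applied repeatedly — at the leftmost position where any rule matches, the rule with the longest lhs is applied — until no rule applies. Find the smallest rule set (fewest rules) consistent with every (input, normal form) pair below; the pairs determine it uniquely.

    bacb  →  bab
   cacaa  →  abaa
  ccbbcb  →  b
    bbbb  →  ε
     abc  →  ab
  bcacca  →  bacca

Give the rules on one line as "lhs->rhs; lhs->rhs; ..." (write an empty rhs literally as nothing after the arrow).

  | bacb => bab
  | cacaa => abaa
  | ccbbcb => cbbcb => bbcb => cb => b
  | bbbb => bb => ε

bb->; bc->b; cac->ab; cb->b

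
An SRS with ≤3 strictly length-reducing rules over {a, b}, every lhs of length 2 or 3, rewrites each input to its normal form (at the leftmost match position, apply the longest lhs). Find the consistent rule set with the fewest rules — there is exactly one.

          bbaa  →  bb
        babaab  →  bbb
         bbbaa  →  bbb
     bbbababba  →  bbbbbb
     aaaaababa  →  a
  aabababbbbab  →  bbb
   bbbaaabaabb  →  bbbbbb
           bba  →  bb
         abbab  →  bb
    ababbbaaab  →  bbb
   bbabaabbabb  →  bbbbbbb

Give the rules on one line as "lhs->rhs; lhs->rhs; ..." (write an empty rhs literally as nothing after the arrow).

aaa->a; ab->; ba->b

  | bbaa => bba => bb
  | babaab => bbaab => bbab => bbb
  | bbbaa => bbba => bbb
  | bbbababba => bbbbabba => bbbbbba => bbbbbb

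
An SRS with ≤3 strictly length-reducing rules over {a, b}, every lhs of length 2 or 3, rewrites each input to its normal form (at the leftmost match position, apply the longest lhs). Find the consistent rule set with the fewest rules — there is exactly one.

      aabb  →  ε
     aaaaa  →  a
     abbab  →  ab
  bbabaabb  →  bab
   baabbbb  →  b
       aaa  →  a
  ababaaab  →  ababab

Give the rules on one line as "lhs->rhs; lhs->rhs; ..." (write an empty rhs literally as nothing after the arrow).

aa->a; abb->; bb->b

  | aabb => abb => ε
  | aaaaa => aaaa => aaa => aa => a
  | abbab => ab
  | bbabaabb => babaabb => bababb => bab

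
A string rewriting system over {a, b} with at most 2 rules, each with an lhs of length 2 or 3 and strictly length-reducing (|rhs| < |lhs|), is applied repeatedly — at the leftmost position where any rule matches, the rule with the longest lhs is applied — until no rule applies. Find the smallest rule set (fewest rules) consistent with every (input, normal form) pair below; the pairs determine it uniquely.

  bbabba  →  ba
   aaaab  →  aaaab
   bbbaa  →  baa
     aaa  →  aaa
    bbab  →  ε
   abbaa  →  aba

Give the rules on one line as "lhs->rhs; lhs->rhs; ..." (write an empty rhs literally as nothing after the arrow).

  | bbabba => bbba => ba
  | aaaab
  | bbbaa => baa
  | aaa

bb->; bba->b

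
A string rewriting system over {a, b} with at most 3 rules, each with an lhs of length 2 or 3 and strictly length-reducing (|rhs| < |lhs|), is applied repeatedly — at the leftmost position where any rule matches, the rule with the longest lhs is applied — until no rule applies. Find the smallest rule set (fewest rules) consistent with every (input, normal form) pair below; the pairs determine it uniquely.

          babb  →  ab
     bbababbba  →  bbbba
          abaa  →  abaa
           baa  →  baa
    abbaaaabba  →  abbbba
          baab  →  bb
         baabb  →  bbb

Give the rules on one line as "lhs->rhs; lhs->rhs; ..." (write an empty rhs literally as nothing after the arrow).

aab->b; bab->a

  | babb => ab
  | bbababbba => baabbba => bbbba
  | abaa
  | baa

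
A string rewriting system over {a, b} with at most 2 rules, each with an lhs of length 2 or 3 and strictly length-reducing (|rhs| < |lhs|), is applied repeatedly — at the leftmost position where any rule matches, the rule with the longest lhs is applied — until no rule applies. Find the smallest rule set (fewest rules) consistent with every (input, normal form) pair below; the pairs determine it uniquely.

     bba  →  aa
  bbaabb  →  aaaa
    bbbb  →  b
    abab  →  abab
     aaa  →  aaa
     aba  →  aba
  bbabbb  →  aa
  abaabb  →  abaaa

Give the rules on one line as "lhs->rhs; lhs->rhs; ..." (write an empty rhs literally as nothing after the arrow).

  | bba => aa
  | bbaabb => aaabb => aaaa
  | bbbb => b
  | abab

bb->a; bbb->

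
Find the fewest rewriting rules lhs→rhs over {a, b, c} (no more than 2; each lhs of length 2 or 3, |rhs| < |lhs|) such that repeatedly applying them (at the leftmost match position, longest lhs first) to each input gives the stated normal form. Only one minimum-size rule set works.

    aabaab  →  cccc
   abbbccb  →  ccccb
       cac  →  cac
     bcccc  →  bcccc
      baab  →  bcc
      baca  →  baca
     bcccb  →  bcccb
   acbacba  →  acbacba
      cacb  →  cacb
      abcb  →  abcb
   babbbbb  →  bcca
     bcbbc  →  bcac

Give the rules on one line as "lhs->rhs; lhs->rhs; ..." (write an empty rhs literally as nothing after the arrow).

aab->cc; bb->a

  | aabaab => ccaab => cccc
  | abbbccb => aabccb => ccccb
  | cac
  | bcccc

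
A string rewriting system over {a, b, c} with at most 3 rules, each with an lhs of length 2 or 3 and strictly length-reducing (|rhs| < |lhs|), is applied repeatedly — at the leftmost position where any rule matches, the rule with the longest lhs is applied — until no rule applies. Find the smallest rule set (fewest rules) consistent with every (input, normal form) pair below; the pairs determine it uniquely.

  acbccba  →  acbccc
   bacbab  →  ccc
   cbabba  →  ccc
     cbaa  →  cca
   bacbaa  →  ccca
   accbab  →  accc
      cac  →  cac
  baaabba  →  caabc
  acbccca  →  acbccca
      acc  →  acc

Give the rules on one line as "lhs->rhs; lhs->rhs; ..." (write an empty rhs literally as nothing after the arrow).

ba->c; bab->c

  | acbccba => acbccc
  | bacbab => ccbab => ccc
  | cbabba => ccba => ccc
  | cbaa => cca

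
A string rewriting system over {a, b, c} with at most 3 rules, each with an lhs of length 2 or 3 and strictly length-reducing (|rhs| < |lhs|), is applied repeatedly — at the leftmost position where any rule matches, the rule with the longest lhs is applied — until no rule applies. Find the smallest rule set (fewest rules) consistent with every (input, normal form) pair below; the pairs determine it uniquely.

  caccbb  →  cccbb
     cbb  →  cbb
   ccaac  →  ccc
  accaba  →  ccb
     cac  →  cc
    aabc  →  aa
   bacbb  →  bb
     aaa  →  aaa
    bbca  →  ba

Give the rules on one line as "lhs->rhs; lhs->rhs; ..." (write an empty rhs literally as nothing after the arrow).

  | caccbb => cccbb
  | cbb
  | ccaac => ccac => ccc
  | accaba => ccaba => ccb

aba->b; ac->c; bc->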